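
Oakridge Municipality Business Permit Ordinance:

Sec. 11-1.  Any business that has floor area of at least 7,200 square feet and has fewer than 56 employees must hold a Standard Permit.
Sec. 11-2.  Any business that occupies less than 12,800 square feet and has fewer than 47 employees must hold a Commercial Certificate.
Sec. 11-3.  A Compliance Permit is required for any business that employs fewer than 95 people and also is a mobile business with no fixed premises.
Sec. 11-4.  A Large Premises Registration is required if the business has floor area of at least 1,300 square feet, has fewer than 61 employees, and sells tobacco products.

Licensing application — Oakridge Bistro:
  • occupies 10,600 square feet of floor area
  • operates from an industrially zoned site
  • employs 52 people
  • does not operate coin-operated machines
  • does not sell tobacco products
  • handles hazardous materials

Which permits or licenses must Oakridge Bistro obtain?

Standard Permit

Sec. 11-1. floor area 10,600 square feet ≥ 7,200 square feet; employees 52 < 56 → Standard Permit required.
Sec. 11-2. floor area 10,600 square feet < 12,800 square feet; employees 52 ≥ 47 → Commercial Certificate not required.
Sec. 11-3. employees 52 < 95; operates from an industrially zoned site (not: is a mobile business with no fixed premises) → Compliance Permit not required.
Sec. 11-4. floor area 10,600 square feet ≥ 1,300 square feet; employees 52 < 61; does not sell tobacco products → Large Premises Registration not required.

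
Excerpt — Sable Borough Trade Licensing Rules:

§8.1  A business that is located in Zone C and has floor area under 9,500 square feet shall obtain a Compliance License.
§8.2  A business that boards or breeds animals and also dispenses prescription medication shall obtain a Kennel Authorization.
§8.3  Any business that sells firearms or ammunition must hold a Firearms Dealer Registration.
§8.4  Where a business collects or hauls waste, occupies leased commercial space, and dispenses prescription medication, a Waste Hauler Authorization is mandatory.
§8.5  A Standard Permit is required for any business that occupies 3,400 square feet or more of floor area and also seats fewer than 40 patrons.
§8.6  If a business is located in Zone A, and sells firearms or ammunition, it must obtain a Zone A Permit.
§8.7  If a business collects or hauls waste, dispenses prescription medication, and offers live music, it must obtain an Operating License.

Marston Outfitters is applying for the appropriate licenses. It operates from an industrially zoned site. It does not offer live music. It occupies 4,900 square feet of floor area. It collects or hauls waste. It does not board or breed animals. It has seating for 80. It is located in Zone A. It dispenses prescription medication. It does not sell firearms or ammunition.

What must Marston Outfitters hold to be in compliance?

§8.1 is located in Zone A (not: is located in Zone C); floor area 4,900 square feet < 9,500 square feet → Compliance License not required.
§8.2 does not board or breed animals; dispenses prescription medication → Kennel Authorization not required.
§8.3 does not sell firearms or ammunition → Firearms Dealer Registration not required.
§8.4 collects or hauls waste; operates from an industrially zoned site (not: occupies leased commercial space); dispenses prescription medication → Waste Hauler Authorization not required.
§8.5 floor area 4,900 square feet ≥ 3,400 square feet; seating 80 ≥ 40 → Standard Permit not required.
§8.6 is located in Zone A; does not sell firearms or ammunition → Zone A Permit not required.
§8.7 collects or hauls waste; dispenses prescription medication; does not offer live music → Operating License not required.

None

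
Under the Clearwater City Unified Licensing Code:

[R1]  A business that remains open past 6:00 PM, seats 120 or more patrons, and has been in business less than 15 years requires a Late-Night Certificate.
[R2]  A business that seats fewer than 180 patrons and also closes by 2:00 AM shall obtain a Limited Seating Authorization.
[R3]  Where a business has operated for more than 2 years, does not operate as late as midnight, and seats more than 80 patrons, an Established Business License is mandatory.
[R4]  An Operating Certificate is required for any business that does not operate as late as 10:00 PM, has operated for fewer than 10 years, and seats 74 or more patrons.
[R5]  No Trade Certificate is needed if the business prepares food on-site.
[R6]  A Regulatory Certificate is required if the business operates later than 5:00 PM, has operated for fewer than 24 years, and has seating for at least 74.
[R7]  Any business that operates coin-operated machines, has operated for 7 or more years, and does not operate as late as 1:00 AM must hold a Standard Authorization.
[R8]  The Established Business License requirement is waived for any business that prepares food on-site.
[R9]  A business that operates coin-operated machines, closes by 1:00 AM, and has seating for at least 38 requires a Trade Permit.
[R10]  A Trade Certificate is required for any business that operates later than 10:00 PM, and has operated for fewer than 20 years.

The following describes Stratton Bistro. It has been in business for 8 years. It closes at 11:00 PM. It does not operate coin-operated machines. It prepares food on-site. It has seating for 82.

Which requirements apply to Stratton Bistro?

[R1] closes 11:00 PM, after 6:00 PM; seating 82 < 120; years in business 8 < 15 → Late-Night Certificate not required.
[R2] seating 82 < 180; closes 11:00 PM, at/before 2:00 AM → Limited Seating Authorization required.
[R3] years in business 8 > 2; closes 11:00 PM, at/before midnight; seating 82 > 80 → Established Business License required.
[R4] closes 11:00 PM, after 10:00 PM; years in business 8 < 10; seating 82 ≥ 74 → Operating Certificate not required.
[R5] prepares food on-site → exempt from Trade Certificate.
[R6] closes 11:00 PM, after 5:00 PM; years in business 8 < 24; seating 82 ≥ 74 → Regulatory Certificate required.
[R7] does not operate coin-operated machines; years in business 8 ≥ 7; closes 11:00 PM, at/before 1:00 AM → Standard Authorization not required.
[R8] prepares food on-site → exempt from Established Business License.
[R9] does not operate coin-operated machines; closes 11:00 PM, at/before 1:00 AM; seating 82 ≥ 38 → Trade Permit not required.
[R10] closes 11:00 PM, after 10:00 PM; years in business 8 < 20 → Trade Certificate required.

Limited Seating Authorization, Regulatory Certificate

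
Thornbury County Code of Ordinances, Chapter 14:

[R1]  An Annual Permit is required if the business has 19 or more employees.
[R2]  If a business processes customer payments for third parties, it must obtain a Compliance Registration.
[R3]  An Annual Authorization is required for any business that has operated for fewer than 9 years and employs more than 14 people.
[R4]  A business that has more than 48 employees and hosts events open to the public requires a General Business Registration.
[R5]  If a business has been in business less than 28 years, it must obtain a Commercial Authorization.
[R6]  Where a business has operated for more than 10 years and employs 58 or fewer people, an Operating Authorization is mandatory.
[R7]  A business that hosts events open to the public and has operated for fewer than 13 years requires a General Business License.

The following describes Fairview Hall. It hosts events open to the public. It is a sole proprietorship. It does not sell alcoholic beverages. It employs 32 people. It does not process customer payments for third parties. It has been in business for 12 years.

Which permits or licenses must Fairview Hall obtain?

Annual Permit, Commercial Authorization, General Business License, Operating Authorization

[R1] employees 32 ≥ 19 → Annual Permit required.
[R2] does not process customer payments for third parties → Compliance Registration not required.
[R3] years in business 12 ≥ 9; employees 32 > 14 → Annual Authorization not required.
[R4] employees 32 ≤ 48; hosts events open to the public → General Business Registration not required.
[R5] years in business 12 < 28 → Commercial Authorization required.
[R6] years in business 12 > 10; employees 32 ≤ 58 → Operating Authorization required.
[R7] hosts events open to the public; years in business 12 < 13 → General Business License required.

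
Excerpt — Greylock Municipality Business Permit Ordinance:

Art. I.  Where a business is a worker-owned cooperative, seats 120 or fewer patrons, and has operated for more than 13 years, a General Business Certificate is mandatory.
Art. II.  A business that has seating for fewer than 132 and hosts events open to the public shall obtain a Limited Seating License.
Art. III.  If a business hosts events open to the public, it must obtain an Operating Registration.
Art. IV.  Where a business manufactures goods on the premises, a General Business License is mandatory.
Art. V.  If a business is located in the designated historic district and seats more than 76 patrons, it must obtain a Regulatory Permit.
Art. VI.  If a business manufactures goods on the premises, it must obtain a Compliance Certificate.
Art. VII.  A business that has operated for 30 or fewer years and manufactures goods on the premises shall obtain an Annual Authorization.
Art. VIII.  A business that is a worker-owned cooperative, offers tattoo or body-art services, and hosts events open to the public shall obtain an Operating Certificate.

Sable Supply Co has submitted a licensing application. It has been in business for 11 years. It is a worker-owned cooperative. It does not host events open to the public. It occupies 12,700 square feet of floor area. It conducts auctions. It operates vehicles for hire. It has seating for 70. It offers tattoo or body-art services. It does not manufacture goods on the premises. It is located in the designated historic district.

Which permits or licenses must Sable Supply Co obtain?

None

Art. I. is a worker-owned cooperative; seating 70 ≤ 120; years in business 11 ≤ 13 → General Business Certificate not required.
Art. II. seating 70 < 132; does not host events open to the public → Limited Seating License not required.
Art. III. does not host events open to the public → Operating Registration not required.
Art. IV. does not manufacture goods on the premises → General Business License not required.
Art. V. is located in the designated historic district; seating 70 ≤ 76 → Regulatory Permit not required.
Art. VI. does not manufacture goods on the premises → Compliance Certificate not required.
Art. VII. years in business 11 ≤ 30; does not manufacture goods on the premises → Annual Authorization not required.
Art. VIII. is a worker-owned cooperative; offers tattoo or body-art services; does not host events open to the public → Operating Certificate not required.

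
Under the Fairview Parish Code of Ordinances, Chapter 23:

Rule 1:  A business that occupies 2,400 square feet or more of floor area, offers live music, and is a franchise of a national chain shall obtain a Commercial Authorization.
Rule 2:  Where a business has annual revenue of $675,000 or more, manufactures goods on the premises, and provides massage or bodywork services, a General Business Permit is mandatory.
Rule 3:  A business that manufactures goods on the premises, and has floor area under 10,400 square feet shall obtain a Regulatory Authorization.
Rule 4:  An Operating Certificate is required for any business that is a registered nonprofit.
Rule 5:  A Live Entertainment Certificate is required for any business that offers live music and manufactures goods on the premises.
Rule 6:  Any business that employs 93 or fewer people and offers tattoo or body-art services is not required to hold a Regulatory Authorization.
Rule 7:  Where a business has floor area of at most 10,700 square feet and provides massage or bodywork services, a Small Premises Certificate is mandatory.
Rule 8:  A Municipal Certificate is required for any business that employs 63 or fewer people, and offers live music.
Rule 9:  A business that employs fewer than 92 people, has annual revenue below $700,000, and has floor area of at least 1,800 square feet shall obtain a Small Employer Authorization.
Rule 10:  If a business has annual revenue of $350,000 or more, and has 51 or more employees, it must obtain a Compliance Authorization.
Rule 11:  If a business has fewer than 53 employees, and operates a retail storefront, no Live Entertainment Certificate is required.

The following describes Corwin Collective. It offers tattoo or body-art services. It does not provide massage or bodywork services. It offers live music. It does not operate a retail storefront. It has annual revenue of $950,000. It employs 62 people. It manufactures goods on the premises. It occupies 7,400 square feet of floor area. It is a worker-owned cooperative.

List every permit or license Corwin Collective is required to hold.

Rule 1: floor area 7,400 square feet ≥ 2,400 square feet; offers live music; is a worker-owned cooperative (not: is a franchise of a national chain) → Commercial Authorization not required.
Rule 2: revenue $950,000 ≥ $675,000; manufactures goods on the premises; does not provide massage or bodywork services → General Business Permit not required.
Rule 3: manufactures goods on the premises; floor area 7,400 square feet < 10,400 square feet → Regulatory Authorization required.
Rule 4: is a worker-owned cooperative (not: is a registered nonprofit) → Operating Certificate not required.
Rule 5: offers live music; manufactures goods on the premises → Live Entertainment Certificate required.
Rule 6: employees 62 ≤ 93; offers tattoo or body-art services → exempt from Regulatory Authorization.
Rule 7: floor area 7,400 square feet ≤ 10,700 square feet; does not provide massage or bodywork services → Small Premises Certificate not required.
Rule 8: employees 62 ≤ 63; offers live music → Municipal Certificate required.
Rule 9: employees 62 < 92; revenue $950,000 ≥ $700,000; floor area 7,400 square feet ≥ 1,800 square feet → Small Employer Authorization not required.
Rule 10: revenue $950,000 ≥ $350,000; employees 62 ≥ 51 → Compliance Authorization required.
Rule 11: employees 62 ≥ 53; does not operate a retail storefront → Live Entertainment Certificate exemption does not apply.

Compliance Authorization, Live Entertainment Certificate, Municipal Certificate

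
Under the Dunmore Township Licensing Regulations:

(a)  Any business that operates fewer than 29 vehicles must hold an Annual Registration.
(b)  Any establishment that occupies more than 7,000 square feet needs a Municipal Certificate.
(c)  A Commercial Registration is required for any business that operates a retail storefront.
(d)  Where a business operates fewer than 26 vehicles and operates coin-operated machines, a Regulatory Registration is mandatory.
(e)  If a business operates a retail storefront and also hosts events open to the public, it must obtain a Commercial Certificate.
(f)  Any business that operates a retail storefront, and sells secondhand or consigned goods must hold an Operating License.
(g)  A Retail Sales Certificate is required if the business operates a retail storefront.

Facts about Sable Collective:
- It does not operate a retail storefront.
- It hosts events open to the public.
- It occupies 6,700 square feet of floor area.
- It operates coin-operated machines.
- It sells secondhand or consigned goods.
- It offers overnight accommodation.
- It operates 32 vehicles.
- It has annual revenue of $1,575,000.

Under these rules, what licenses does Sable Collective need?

(a) vehicles 32 ≥ 29 → Annual Registration not required.
(b) floor area 6,700 square feet ≤ 7,000 square feet → Municipal Certificate not required.
(c) does not operate a retail storefront → Commercial Registration not required.
(d) vehicles 32 ≥ 26; operates coin-operated machines → Regulatory Registration not required.
(e) does not operate a retail storefront; hosts events open to the public → Commercial Certificate not required.
(f) does not operate a retail storefront; sells secondhand or consigned goods → Operating License not required.
(g) does not operate a retail storefront → Retail Sales Certificate not required.

None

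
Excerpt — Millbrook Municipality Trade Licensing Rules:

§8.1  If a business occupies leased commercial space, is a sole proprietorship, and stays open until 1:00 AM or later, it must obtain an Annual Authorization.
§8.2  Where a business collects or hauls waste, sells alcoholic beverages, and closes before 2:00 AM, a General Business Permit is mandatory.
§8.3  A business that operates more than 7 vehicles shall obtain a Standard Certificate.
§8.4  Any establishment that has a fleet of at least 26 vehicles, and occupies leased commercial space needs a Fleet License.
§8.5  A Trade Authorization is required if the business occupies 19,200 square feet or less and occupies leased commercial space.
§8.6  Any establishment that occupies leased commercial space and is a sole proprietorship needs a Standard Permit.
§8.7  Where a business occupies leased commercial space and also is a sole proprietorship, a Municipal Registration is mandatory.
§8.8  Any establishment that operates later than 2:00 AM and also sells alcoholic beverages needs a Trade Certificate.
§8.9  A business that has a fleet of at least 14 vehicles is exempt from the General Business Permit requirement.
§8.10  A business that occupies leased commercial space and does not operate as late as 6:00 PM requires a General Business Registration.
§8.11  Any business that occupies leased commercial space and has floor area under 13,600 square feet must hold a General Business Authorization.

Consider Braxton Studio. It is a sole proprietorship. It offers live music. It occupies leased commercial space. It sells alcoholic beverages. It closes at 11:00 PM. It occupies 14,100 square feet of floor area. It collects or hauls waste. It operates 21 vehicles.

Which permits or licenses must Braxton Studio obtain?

Municipal Registration, Standard Certificate, Standard Permit, Trade Authorization

§8.1 occupies leased commercial space; is a sole proprietorship; closes 11:00 PM, at/before 1:00 AM → Annual Authorization not required.
§8.2 collects or hauls waste; sells alcoholic beverages; closes 11:00 PM, at/before 2:00 AM → General Business Permit required.
§8.3 vehicles 21 > 7 → Standard Certificate required.
§8.4 vehicles 21 < 26; occupies leased commercial space → Fleet License not required.
§8.5 floor area 14,100 square feet ≤ 19,200 square feet; occupies leased commercial space → Trade Authorization required.
§8.6 occupies leased commercial space; is a sole proprietorship → Standard Permit required.
§8.7 occupies leased commercial space; is a sole proprietorship → Municipal Registration required.
§8.8 closes 11:00 PM, at/before 2:00 AM; sells alcoholic beverages → Trade Certificate not required.
§8.9 vehicles 21 ≥ 14 → exempt from General Business Permit.
§8.10 occupies leased commercial space; closes 11:00 PM, after 6:00 PM → General Business Registration not required.
§8.11 occupies leased commercial space; floor area 14,100 square feet ≥ 13,600 square feet → General Business Authorization not required.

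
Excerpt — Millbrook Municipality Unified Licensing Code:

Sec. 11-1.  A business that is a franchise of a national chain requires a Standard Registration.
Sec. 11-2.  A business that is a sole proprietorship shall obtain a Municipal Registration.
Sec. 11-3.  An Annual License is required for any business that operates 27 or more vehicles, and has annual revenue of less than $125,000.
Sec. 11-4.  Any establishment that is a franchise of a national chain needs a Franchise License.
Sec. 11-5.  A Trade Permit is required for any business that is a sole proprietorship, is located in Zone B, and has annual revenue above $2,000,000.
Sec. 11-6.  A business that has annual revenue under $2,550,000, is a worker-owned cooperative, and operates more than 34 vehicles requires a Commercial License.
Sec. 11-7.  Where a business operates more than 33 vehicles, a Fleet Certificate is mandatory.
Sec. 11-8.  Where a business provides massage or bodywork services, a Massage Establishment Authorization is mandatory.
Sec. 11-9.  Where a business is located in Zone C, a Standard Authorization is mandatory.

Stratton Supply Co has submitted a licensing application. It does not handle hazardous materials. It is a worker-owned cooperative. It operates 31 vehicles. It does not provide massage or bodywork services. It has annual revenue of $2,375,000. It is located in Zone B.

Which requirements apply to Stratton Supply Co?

Sec. 11-1. is a worker-owned cooperative (not: is a franchise of a national chain) → Standard Registration not required.
Sec. 11-2. is a worker-owned cooperative (not: is a sole proprietorship) → Municipal Registration not required.
Sec. 11-3. vehicles 31 ≥ 27; revenue $2,375,000 ≥ $125,000 → Annual License not required.
Sec. 11-4. is a worker-owned cooperative (not: is a franchise of a national chain) → Franchise License not required.
Sec. 11-5. is a worker-owned cooperative (not: is a sole proprietorship); is located in Zone B; revenue $2,375,000 > $2,000,000 → Trade Permit not required.
Sec. 11-6. revenue $2,375,000 < $2,550,000; is a worker-owned cooperative; vehicles 31 ≤ 34 → Commercial License not required.
Sec. 11-7. vehicles 31 ≤ 33 → Fleet Certificate not required.
Sec. 11-8. does not provide massage or bodywork services → Massage Establishment Authorization not required.
Sec. 11-9. is located in Zone B (not: is located in Zone C) → Standard Authorization not required.

None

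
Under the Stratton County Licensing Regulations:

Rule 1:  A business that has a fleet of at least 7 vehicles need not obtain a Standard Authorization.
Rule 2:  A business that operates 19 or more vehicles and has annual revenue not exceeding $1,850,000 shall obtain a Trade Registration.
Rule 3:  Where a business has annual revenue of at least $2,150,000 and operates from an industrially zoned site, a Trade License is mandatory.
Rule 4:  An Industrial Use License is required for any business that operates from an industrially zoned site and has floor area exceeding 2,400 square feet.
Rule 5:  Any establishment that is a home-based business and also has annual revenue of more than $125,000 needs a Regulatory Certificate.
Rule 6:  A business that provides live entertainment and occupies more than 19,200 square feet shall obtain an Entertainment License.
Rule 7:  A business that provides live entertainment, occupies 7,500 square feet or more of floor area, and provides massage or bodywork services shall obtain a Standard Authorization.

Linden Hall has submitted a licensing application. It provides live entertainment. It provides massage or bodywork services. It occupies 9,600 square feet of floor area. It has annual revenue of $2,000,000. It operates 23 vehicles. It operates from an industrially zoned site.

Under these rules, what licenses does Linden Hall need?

Industrial Use License

Rule 1: vehicles 23 ≥ 7 → exempt from Standard Authorization.
Rule 2: vehicles 23 ≥ 19; revenue $2,000,000 > $1,850,000 → Trade Registration not required.
Rule 3: revenue $2,000,000 < $2,150,000; operates from an industrially zoned site → Trade License not required.
Rule 4: operates from an industrially zoned site; floor area 9,600 square feet > 2,400 square feet → Industrial Use License required.
Rule 5: operates from an industrially zoned site (not: is a home-based business); revenue $2,000,000 > $125,000 → Regulatory Certificate not required.
Rule 6: provides live entertainment; floor area 9,600 square feet ≤ 19,200 square feet → Entertainment License not required.
Rule 7: provides live entertainment; floor area 9,600 square feet ≥ 7,500 square feet; provides massage or bodywork services → Standard Authorization required.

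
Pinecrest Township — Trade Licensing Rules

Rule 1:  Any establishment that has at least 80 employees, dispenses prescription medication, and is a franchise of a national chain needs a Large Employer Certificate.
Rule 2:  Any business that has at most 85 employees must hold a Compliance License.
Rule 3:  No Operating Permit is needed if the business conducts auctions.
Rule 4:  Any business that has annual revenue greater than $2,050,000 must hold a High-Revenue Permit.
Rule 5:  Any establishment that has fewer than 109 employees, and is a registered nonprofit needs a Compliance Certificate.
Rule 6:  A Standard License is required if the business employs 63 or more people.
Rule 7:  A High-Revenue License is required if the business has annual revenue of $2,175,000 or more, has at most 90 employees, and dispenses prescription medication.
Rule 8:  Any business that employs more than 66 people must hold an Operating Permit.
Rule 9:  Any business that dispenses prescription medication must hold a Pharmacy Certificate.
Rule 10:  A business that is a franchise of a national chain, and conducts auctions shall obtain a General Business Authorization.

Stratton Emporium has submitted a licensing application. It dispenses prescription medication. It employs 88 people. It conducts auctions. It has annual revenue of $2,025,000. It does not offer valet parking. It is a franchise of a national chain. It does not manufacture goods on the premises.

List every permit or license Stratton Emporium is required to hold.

Rule 1: employees 88 ≥ 80; dispenses prescription medication; is a franchise of a national chain → Large Employer Certificate required.
Rule 2: employees 88 > 85 → Compliance License not required.
Rule 3: conducts auctions → exempt from Operating Permit.
Rule 4: revenue $2,025,000 ≤ $2,050,000 → High-Revenue Permit not required.
Rule 5: employees 88 < 109; is a franchise of a national chain (not: is a registered nonprofit) → Compliance Certificate not required.
Rule 6: employees 88 ≥ 63 → Standard License required.
Rule 7: revenue $2,025,000 < $2,175,000; employees 88 ≤ 90; dispenses prescription medication → High-Revenue License not required.
Rule 8: employees 88 > 66 → Operating Permit required.
Rule 9: dispenses prescription medication → Pharmacy Certificate required.
Rule 10: is a franchise of a national chain; conducts auctions → General Business Authorization required.

General Business Authorization, Large Employer Certificate, Pharmacy Certificate, Standard License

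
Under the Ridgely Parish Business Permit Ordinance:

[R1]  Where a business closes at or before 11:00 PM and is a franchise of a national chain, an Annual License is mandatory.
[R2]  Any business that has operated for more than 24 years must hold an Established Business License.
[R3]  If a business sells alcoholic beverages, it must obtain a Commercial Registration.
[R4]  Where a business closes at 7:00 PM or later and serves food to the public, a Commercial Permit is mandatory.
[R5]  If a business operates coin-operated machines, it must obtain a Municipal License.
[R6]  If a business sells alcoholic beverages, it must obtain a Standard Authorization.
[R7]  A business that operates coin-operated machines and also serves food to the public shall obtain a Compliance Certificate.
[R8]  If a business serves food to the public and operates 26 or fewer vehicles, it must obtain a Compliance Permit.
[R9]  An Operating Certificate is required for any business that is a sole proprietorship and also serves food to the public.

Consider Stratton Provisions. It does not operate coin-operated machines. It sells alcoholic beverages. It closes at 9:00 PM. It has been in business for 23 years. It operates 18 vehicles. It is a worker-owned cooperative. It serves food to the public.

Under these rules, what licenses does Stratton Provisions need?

Commercial Permit, Commercial Registration, Compliance Permit, Standard Authorization

[R1] closes 9:00 PM, at/before 11:00 PM; is a worker-owned cooperative (not: is a franchise of a national chain) → Annual License not required.
[R2] years in business 23 ≤ 24 → Established Business License not required.
[R3] sells alcoholic beverages → Commercial Registration required.
[R4] closes 9:00 PM, after 7:00 PM; serves food to the public → Commercial Permit required.
[R5] does not operate coin-operated machines → Municipal License not required.
[R6] sells alcoholic beverages → Standard Authorization required.
[R7] does not operate coin-operated machines; serves food to the public → Compliance Certificate not required.
[R8] serves food to the public; vehicles 18 ≤ 26 → Compliance Permit required.
[R9] is a worker-owned cooperative (not: is a sole proprietorship); serves food to the public → Operating Certificate not required.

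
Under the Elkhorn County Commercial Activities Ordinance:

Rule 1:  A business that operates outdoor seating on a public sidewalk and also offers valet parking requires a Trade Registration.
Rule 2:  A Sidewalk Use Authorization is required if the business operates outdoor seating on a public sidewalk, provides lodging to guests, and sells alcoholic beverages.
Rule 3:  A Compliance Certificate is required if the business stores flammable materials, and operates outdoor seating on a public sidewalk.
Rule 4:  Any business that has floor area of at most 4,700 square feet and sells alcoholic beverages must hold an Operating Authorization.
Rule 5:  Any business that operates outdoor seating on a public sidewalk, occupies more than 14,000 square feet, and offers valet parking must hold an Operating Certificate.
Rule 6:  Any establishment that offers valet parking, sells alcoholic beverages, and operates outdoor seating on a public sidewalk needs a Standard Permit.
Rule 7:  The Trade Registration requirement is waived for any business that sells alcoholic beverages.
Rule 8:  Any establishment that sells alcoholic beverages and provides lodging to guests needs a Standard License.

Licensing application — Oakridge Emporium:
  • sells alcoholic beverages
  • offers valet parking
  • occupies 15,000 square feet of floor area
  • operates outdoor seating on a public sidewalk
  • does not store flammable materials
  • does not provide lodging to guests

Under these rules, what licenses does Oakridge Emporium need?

Rule 1: operates outdoor seating on a public sidewalk; offers valet parking → Trade Registration required.
Rule 2: operates outdoor seating on a public sidewalk; does not provide lodging to guests; sells alcoholic beverages → Sidewalk Use Authorization not required.
Rule 3: does not store flammable materials; operates outdoor seating on a public sidewalk → Compliance Certificate not required.
Rule 4: floor area 15,000 square feet > 4,700 square feet; sells alcoholic beverages → Operating Authorization not required.
Rule 5: operates outdoor seating on a public sidewalk; floor area 15,000 square feet > 14,000 square feet; offers valet parking → Operating Certificate required.
Rule 6: offers valet parking; sells alcoholic beverages; operates outdoor seating on a public sidewalk → Standard Permit required.
Rule 7: sells alcoholic beverages → exempt from Trade Registration.
Rule 8: sells alcoholic beverages; does not provide lodging to guests → Standard License not required.

Operating Certificate, Standard Permit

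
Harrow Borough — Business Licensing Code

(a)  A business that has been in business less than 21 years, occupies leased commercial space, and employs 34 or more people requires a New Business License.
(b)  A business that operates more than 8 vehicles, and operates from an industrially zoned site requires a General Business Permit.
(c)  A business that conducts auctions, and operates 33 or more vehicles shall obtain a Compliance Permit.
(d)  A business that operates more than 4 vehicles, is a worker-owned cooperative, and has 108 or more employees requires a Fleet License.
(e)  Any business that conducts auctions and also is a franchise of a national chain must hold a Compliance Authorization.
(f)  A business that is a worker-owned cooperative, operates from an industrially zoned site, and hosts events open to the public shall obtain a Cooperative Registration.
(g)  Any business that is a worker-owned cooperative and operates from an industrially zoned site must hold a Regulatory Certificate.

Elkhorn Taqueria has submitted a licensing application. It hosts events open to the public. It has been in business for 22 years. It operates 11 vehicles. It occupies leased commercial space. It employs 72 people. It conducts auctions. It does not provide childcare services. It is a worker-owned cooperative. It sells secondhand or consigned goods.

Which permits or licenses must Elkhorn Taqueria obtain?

None

(a) years in business 22 ≥ 21; occupies leased commercial space; employees 72 ≥ 34 → New Business License not required.
(b) vehicles 11 > 8; occupies leased commercial space (not: operates from an industrially zoned site) → General Business Permit not required.
(c) conducts auctions; vehicles 11 < 33 → Compliance Permit not required.
(d) vehicles 11 > 4; is a worker-owned cooperative; employees 72 < 108 → Fleet License not required.
(e) conducts auctions; is a worker-owned cooperative (not: is a franchise of a national chain) → Compliance Authorization not required.
(f) is a worker-owned cooperative; occupies leased commercial space (not: operates from an industrially zoned site); hosts events open to the public → Cooperative Registration not required.
(g) is a worker-owned cooperative; occupies leased commercial space (not: operates from an industrially zoned site) → Regulatory Certificate not required.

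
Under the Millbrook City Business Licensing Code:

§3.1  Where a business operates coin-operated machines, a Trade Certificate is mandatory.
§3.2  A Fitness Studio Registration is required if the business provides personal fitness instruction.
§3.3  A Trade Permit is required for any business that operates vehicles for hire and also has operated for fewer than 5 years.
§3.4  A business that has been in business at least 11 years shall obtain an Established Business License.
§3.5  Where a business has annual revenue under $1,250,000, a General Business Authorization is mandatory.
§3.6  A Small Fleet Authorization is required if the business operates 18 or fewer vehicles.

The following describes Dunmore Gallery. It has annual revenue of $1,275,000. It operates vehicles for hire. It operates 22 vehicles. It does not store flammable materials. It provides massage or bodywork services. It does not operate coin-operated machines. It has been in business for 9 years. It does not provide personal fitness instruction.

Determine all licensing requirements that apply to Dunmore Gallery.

§3.1 does not operate coin-operated machines → Trade Certificate not required.
§3.2 does not provide personal fitness instruction → Fitness Studio Registration not required.
§3.3 operates vehicles for hire; years in business 9 ≥ 5 → Trade Permit not required.
§3.4 years in business 9 < 11 → Established Business License not required.
§3.5 revenue $1,275,000 ≥ $1,250,000 → General Business Authorization not required.
§3.6 vehicles 22 > 18 → Small Fleet Authorization not required.

None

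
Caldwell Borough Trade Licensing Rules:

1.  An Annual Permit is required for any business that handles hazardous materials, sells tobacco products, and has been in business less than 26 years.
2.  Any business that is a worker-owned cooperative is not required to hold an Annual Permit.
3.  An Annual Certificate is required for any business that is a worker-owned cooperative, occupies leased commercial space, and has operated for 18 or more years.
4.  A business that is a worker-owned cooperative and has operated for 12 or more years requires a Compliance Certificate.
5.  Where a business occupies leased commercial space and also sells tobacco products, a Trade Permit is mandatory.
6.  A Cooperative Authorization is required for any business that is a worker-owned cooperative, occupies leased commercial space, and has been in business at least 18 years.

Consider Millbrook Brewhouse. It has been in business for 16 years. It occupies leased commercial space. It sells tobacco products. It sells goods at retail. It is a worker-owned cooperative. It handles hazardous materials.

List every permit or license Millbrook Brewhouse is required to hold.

1. handles hazardous materials; sells tobacco products; years in business 16 < 26 → Annual Permit required.
2. is a worker-owned cooperative → exempt from Annual Permit.
3. is a worker-owned cooperative; occupies leased commercial space; years in business 16 < 18 → Annual Certificate not required.
4. is a worker-owned cooperative; years in business 16 ≥ 12 → Compliance Certificate required.
5. occupies leased commercial space; sells tobacco products → Trade Permit required.
6. is a worker-owned cooperative; occupies leased commercial space; years in business 16 < 18 → Cooperative Authorization not required.

Compliance Certificate, Trade Permit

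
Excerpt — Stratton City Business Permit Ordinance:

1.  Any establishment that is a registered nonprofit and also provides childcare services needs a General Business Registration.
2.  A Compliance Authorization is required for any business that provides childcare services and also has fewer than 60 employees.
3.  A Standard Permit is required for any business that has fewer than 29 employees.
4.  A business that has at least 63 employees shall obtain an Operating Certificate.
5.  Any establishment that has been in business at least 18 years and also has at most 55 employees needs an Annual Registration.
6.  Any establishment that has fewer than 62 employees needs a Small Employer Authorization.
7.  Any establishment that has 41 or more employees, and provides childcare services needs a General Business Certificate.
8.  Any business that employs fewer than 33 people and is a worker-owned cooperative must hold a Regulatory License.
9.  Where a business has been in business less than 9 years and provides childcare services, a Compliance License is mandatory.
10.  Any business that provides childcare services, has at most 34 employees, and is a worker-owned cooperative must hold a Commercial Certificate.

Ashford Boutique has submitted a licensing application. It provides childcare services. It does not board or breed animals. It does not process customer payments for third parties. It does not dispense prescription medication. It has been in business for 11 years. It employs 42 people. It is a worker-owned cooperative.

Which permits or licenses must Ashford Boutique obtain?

1. is a worker-owned cooperative (not: is a registered nonprofit); provides childcare services → General Business Registration not required.
2. provides childcare services; employees 42 < 60 → Compliance Authorization required.
3. employees 42 ≥ 29 → Standard Permit not required.
4. employees 42 < 63 → Operating Certificate not required.
5. years in business 11 < 18; employees 42 ≤ 55 → Annual Registration not required.
6. employees 42 < 62 → Small Employer Authorization required.
7. employees 42 ≥ 41; provides childcare services → General Business Certificate required.
8. employees 42 ≥ 33; is a worker-owned cooperative → Regulatory License not required.
9. years in business 11 ≥ 9; provides childcare services → Compliance License not required.
10. provides childcare services; employees 42 > 34; is a worker-owned cooperative → Commercial Certificate not required.

Compliance Authorization, General Business Certificate, Small Employer Authorization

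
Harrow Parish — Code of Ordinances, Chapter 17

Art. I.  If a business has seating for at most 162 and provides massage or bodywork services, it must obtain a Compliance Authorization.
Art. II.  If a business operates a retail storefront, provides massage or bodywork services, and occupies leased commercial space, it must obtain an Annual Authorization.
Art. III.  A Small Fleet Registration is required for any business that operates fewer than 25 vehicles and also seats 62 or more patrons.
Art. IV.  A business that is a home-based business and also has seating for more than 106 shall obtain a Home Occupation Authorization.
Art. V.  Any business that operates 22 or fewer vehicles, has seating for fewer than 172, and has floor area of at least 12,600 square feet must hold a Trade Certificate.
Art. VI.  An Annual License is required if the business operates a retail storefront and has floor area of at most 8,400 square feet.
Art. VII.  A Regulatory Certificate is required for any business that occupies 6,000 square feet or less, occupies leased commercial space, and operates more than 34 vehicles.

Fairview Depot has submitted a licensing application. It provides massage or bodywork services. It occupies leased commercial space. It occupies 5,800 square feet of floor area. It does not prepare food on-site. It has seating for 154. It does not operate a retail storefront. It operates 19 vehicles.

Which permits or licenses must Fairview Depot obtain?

Art. I. seating 154 ≤ 162; provides massage or bodywork services → Compliance Authorization required.
Art. II. does not operate a retail storefront; provides massage or bodywork services; occupies leased commercial space → Annual Authorization not required.
Art. III. vehicles 19 < 25; seating 154 ≥ 62 → Small Fleet Registration required.
Art. IV. occupies leased commercial space (not: is a home-based business); seating 154 > 106 → Home Occupation Authorization not required.
Art. V. vehicles 19 ≤ 22; seating 154 < 172; floor area 5,800 square feet < 12,600 square feet → Trade Certificate not required.
Art. VI. does not operate a retail storefront; floor area 5,800 square feet ≤ 8,400 square feet → Annual License not required.
Art. VII. floor area 5,800 square feet ≤ 6,000 square feet; occupies leased commercial space; vehicles 19 ≤ 34 → Regulatory Certificate not required.

Compliance Authorization, Small Fleet Registration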